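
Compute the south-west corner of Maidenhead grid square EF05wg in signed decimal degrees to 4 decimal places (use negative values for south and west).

-34.7500, -98.1667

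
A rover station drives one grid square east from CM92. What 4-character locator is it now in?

DM02

Longitude square 9; +1 → 10, wraps to 0, carry into field.
Longitude field C = 2; +1 → 3 = D.
The latitude characters are unchanged.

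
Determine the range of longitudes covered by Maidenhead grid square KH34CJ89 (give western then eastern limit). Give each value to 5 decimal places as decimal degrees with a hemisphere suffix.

26.23333° E, 26.24167° E

Field K=10, H=7: +10·20° lon, +7·10° lat → SW at lon 20°, lat -20°.
Square 3, 4: +3·2° lon, +4·1° lat → SW at lon 26°, lat -16°.
Subsquare c=2, j=9: +2·0.0833333° lon, +9·0.0416667° lat → SW at lon 26.1667°, lat -15.625°.
Extended square 8, 9: +8·0.00833333° lon, +9·0.00416667° lat → SW at lon 26.2333°, lat -15.5875°.
Cell spans 0.00833333° lon × 0.00416667° lat.
west 26.23333° E, east 26.24167° E.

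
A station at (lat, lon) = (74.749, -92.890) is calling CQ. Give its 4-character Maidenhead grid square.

Offset from 180°W / 90°S: lon 87.11°, lat 164.75°.
Field (20°×10°, letters A–R): lon ⌊87.11/20⌋ = 4 → E; lat ⌊164.75/10⌋ = 16 → Q.
Square (2°×1°, digits 0–9): lon ⌊7.11/2⌋ = 3; lat ⌊4.75/1⌋ = 4.

EQ34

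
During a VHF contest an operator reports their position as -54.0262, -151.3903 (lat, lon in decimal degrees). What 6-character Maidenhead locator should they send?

BD45hx

Add 180° to longitude and 90° to latitude: 28.6097, 35.9738.
Field (20°×10°, letters A–R): 28.6097/20 → 1 → B, 35.9738/10 → 3 → D; chars BD.
Square (2°×1°, digits 0–9): 8.6097/2 → 4, 5.9738/1 → 5; chars 45.
Subsquare (5′×2.5′, letters a–x): 0.6097/0.0833333 → 7 → h, 0.9738/0.0416667 → 23 → x; chars hx.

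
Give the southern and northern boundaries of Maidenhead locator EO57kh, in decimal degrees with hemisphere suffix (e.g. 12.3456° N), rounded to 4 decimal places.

57.2917° N, 57.3333° N

Field E=4, O=14: +4·20° lon, +14·10° lat → SW at lon -100°, lat 50°.
Square 5, 7: +5·2° lon, +7·1° lat → SW at lon -90°, lat 57°.
Subsquare k=10, h=7: +10·0.0833333° lon, +7·0.0416667° lat → SW at lon -89.1667°, lat 57.2917°.
Cell spans 0.0833333° lon × 0.0416667° lat.
south 57.2917° N, north 57.3333° N.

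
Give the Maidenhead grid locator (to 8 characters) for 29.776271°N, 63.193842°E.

Shift to the Maidenhead origin (180°W, 90°S): lon 243.19384, lat 119.77627.
Field: 243.19384/20 → 12 → M, 119.77627/10 → 11 → L; chars ML.
Square: 3.19384/2 → 1, 9.77627/1 → 9; chars 19.
Subsquare: 1.19384/0.0833333 → 14 → o, 0.77627/0.0416667 → 18 → s; chars os.
Extended square: 0.02718/0.00833333 → 3, 0.02627/0.00416667 → 6; chars 36.

ML19os36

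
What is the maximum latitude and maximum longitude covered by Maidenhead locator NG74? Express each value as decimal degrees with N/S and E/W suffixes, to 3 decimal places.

Field N=13, G=6: +13·20° lon, +6·10° lat → SW at lon 80°, lat -30°.
Square 7, 4: +7·2° lon, +4·1° lat → SW at lon 94°, lat -26°.
Cell spans 2° lon × 1° lat. NE corner is SW corner plus one full cell.
latitude 25.000° S, longitude 96.000° E.

25.000° S, 96.000° E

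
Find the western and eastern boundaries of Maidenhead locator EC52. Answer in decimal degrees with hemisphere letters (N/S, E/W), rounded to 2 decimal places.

90.00° W, 88.00° W

Field E=4, C=2: +4·20° lon, +2·10° lat → SW at lon -100°, lat -70°.
Square 5, 2: +5·2° lon, +2·1° lat → SW at lon -90°, lat -68°.
Cell spans 2° lon × 1° lat.
west 90.00° W, east 88.00° W.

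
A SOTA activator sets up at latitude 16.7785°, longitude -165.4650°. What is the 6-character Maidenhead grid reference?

AK76gs

Add 180° to longitude and 90° to latitude: 14.5350, 106.7785.
Field: lon ⌊14.5350/20⌋ = 0 → A; lat ⌊106.7785/10⌋ = 10 → K.
Square: lon ⌊14.5350/2⌋ = 7; lat ⌊6.7785/1⌋ = 6.
Subsquare: lon ⌊0.5350/0.0833333⌋ = 6 → g; lat ⌊0.7785/0.0416667⌋ = 18 → s.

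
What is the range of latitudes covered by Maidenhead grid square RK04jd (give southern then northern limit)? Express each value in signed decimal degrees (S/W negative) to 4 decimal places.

Field R=17, K=10: +17·20° lon, +10·10° lat → SW at lon 160°, lat 10°.
Square 0, 4: +0·2° lon, +4·1° lat → SW at lon 160°, lat 14°.
Subsquare j=9, d=3: +9·0.0833333° lon, +3·0.0416667° lat → SW at lon 160.75°, lat 14.125°.
Cell spans 0.0833333° lon × 0.0416667° lat.
south 14.1250, north 14.1667.

14.1250, 14.1667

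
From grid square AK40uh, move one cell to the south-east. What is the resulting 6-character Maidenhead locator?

Longitude subsquare u = 20; +1 → 21 = v.
Latitude subsquare h = 7; −1 → 6 = g.

AK40vg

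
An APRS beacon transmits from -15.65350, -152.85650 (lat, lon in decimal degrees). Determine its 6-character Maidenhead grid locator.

BH34ni

Offset from 180°W / 90°S: lon 27.1435°, lat 74.3465°.
Field: 27.1435/20 → 1 → B, 74.3465/10 → 7 → H; chars BH.
Square: 7.1435/2 → 3, 4.3465/1 → 4; chars 34.
Subsquare: 1.1435/0.0833333 → 13 → n, 0.3465/0.0416667 → 8 → i; chars ni.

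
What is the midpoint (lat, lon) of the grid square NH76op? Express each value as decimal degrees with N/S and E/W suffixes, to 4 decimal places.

Field N=13, H=7: +13·20° lon, +7·10° lat → SW at lon 80°, lat -20°.
Square 7, 6: +7·2° lon, +6·1° lat → SW at lon 94°, lat -14°.
Subsquare o=14, p=15: +14·0.0833333° lon, +15·0.0416667° lat → SW at lon 95.1667°, lat -13.375°.
Cell spans 0.0833333° lon × 0.0416667° lat. Centre is SW corner plus half of each.
latitude 13.3542° S, longitude 95.2083° E.

13.3542° S, 95.2083° E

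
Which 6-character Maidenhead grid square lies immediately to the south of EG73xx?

EG73xw

Latitude subsquare x = 23; −1 → 22 = w.
The longitude characters are unchanged.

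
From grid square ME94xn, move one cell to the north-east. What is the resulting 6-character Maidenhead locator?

NE04ao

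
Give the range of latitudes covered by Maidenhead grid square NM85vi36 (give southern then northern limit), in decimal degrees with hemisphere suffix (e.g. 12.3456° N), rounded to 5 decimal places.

Field N=13, M=12: +13·20° lon, +12·10° lat → SW at lon 80°, lat 30°.
Square 8, 5: +8·2° lon, +5·1° lat → SW at lon 96°, lat 35°.
Subsquare v=21, i=8: +21·0.0833333° lon, +8·0.0416667° lat → SW at lon 97.75°, lat 35.3333°.
Extended square 3, 6: +3·0.00833333° lon, +6·0.00416667° lat → SW at lon 97.775°, lat 35.3583°.
Cell spans 0.00833333° lon × 0.00416667° lat.
south 35.35833° N, north 35.36250° N.

35.35833° N, 35.36250° N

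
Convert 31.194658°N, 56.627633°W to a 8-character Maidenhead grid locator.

Shift to the Maidenhead origin (180°W, 90°S): lon 123.37237, lat 121.19466.
Field: lon ⌊123.37237/20⌋ = 6 → G; lat ⌊121.19466/10⌋ = 12 → M.
Square: lon ⌊3.37237/2⌋ = 1; lat ⌊1.19466/1⌋ = 1.
Subsquare: lon ⌊1.37237/0.0833333⌋ = 16 → q; lat ⌊0.19466/0.0416667⌋ = 4 → e.
Extended square: lon ⌊0.03903/0.00833333⌋ = 4; lat ⌊0.02799/0.00416667⌋ = 6.

GM11qe46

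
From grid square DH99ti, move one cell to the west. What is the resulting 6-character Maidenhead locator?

DH99si

Longitude subsquare t = 19; −1 → 18 = s.
The latitude characters are unchanged.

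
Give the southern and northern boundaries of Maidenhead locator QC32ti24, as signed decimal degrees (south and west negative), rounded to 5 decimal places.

-67.65000, -67.64583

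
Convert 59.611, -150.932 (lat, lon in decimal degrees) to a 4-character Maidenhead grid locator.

Shift to the Maidenhead origin (180°W, 90°S): lon 29.07, lat 149.61.
Field: lon ⌊29.07/20⌋ = 1 → B; lat ⌊149.61/10⌋ = 14 → O.
Square: lon ⌊9.07/2⌋ = 4; lat ⌊9.61/1⌋ = 9.

BO49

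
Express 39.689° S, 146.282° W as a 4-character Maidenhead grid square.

BF60

Offset from 180°W / 90°S: lon 33.72°, lat 50.31°.
Field: 33.72/20 → 1 → B, 50.31/10 → 5 → F; chars BF.
Square: 13.72/2 → 6, 0.31/1 → 0; chars 60.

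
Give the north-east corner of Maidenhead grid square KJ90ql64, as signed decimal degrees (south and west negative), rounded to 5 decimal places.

0.47917, 39.39167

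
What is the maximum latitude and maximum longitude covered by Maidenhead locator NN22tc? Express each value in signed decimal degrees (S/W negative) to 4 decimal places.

Field N=13, N=13: +13·20° lon, +13·10° lat → SW at lon 80°, lat 40°.
Square 2, 2: +2·2° lon, +2·1° lat → SW at lon 84°, lat 42°.
Subsquare t=19, c=2: +19·0.0833333° lon, +2·0.0416667° lat → SW at lon 85.5833°, lat 42.0833°.
Cell spans 0.0833333° lon × 0.0416667° lat. NE corner is SW corner plus one full cell.
latitude 42.1250, longitude 85.6667.

42.1250, 85.6667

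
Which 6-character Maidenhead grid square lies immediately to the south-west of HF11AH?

Longitude subsquare a = 0; −1 → -1, wraps to 23 = x, carry into square.
Longitude square 1; −1 → 0.
Latitude subsquare h = 7; −1 → 6 = g.

HF01xg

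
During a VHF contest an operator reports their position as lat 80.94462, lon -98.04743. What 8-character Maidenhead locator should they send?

ER00xw46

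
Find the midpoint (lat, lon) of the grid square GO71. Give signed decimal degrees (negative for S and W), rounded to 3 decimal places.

Field G=6, O=14: +6·20° lon, +14·10° lat → SW at lon -60°, lat 50°.
Square 7, 1: +7·2° lon, +1·1° lat → SW at lon -46°, lat 51°.
Cell spans 2° lon × 1° lat. Centre is SW corner plus half of each.
latitude 51.500, longitude -45.000.

51.500, -45.000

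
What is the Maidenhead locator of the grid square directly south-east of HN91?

IN00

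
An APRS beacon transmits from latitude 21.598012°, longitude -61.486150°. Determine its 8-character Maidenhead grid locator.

FL91go13

Offset from 180°W / 90°S: lon 118.51385°, lat 111.59801°.
Field: lon ⌊118.51385/20⌋ = 5 → F; lat ⌊111.59801/10⌋ = 11 → L.
Square: lon ⌊18.51385/2⌋ = 9; lat ⌊1.59801/1⌋ = 1.
Subsquare: lon ⌊0.51385/0.0833333⌋ = 6 → g; lat ⌊0.59801/0.0416667⌋ = 14 → o.
Extended square: lon ⌊0.01385/0.00833333⌋ = 1; lat ⌊0.01468/0.00416667⌋ = 3.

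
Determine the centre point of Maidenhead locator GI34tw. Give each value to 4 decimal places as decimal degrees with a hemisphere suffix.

5.0625° S, 52.3750° W

Field G=6, I=8: +6·20° lon, +8·10° lat → SW at lon -60°, lat -10°.
Square 3, 4: +3·2° lon, +4·1° lat → SW at lon -54°, lat -6°.
Subsquare t=19, w=22: +19·0.0833333° lon, +22·0.0416667° lat → SW at lon -52.4167°, lat -5.08333°.
Cell spans 0.0833333° lon × 0.0416667° lat. Centre is SW corner plus half of each.
latitude 5.0625° S, longitude 52.3750° W.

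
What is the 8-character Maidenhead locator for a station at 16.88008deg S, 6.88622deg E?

JH33kc68

Add 180° to longitude and 90° to latitude: 186.88622, 73.11992.
Field: 186.88622/20 → 9 → J, 73.11992/10 → 7 → H; chars JH.
Square: 6.88622/2 → 3, 3.11992/1 → 3; chars 33.
Subsquare: 0.88622/0.0833333 → 10 → k, 0.11992/0.0416667 → 2 → c; chars kc.
Extended square: 0.05289/0.00833333 → 6, 0.03659/0.00416667 → 8; chars 68.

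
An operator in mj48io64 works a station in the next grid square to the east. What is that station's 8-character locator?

Longitude extended square 6; +1 → 7.
The latitude characters are unchanged.

MJ48io74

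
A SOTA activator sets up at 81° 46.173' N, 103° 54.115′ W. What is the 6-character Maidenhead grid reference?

Shift to the Maidenhead origin (180°W, 90°S): lon 76.0981, lat 171.7695.
Field: lon ⌊76.0981/20⌋ = 3 → D; lat ⌊171.7695/10⌋ = 17 → R.
Square: lon ⌊16.0981/2⌋ = 8; lat ⌊1.7695/1⌋ = 1.
Subsquare: lon ⌊0.0981/0.0833333⌋ = 1 → b; lat ⌊0.7695/0.0416667⌋ = 18 → s.

DR81bs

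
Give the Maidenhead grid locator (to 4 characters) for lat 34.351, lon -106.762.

Offset from 180°W / 90°S: lon 73.24°, lat 124.35°.
Field: 73.24/20 → 3 → D, 124.35/10 → 12 → M; chars DM.
Square: 13.24/2 → 6, 4.35/1 → 4; chars 64.

DM64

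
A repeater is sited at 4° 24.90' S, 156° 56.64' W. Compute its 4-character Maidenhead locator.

BI15

Add 180° to longitude and 90° to latitude: 23.06, 85.58.
Field (20°×10°, letters A–R): 23.06/20 → 1 → B, 85.58/10 → 8 → I; chars BI.
Square (2°×1°, digits 0–9): 3.06/2 → 1, 5.58/1 → 5; chars 15.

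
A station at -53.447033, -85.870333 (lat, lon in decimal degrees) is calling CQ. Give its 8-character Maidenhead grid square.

ED76bn52

Shift to the Maidenhead origin (180°W, 90°S): lon 94.12967, lat 36.55297.
Field: 94.12967/20 → 4 → E, 36.55297/10 → 3 → D; chars ED.
Square: 14.12967/2 → 7, 6.55297/1 → 6; chars 76.
Subsquare: 0.12967/0.0833333 → 1 → b, 0.55297/0.0416667 → 13 → n; chars bn.
Extended square: 0.04633/0.00833333 → 5, 0.01130/0.00416667 → 2; chars 52.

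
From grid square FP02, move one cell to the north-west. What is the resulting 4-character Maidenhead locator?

Longitude square 0; −1 → -1, wraps to 9, carry into field.
Longitude field F = 5; −1 → 4 = E.
Latitude square 2; +1 → 3.

EP93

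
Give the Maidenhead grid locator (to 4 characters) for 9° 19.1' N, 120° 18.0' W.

CJ99

Shift to the Maidenhead origin (180°W, 90°S): lon 59.70, lat 99.32.
Field (20°×10°, letters A–R): lon ⌊59.70/20⌋ = 2 → C; lat ⌊99.32/10⌋ = 9 → J.
Square (2°×1°, digits 0–9): lon ⌊19.70/2⌋ = 9; lat ⌊9.32/1⌋ = 9.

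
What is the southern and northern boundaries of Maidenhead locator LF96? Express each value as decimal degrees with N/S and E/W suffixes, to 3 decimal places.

34.000° S, 33.000° S

Field L=11, F=5: +11·20° lon, +5·10° lat → SW at lon 40°, lat -40°.
Square 9, 6: +9·2° lon, +6·1° lat → SW at lon 58°, lat -34°.
Cell spans 2° lon × 1° lat.
south 34.000° S, north 33.000° S.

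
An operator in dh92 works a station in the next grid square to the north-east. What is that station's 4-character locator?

EH03

Longitude square 9; +1 → 10, wraps to 0, carry into field.
Longitude field D = 3; +1 → 4 = E.
Latitude square 2; +1 → 3.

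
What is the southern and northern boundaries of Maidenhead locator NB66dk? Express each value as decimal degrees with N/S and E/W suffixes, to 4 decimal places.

Field N=13, B=1: +13·20° lon, +1·10° lat → SW at lon 80°, lat -80°.
Square 6, 6: +6·2° lon, +6·1° lat → SW at lon 92°, lat -74°.
Subsquare d=3, k=10: +3·0.0833333° lon, +10·0.0416667° lat → SW at lon 92.25°, lat -73.5833°.
Cell spans 0.0833333° lon × 0.0416667° lat.
south 73.5833° S, north 73.5417° S.

73.5833° S, 73.5417° S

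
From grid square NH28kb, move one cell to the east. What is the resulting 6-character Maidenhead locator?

NH28lb

Longitude subsquare k = 10; +1 → 11 = l.
The latitude characters are unchanged.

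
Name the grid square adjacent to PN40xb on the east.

Longitude subsquare x = 23; +1 → 24, wraps to 0 = a, carry into square.
Longitude square 4; +1 → 5.
The latitude characters are unchanged.

PN50ab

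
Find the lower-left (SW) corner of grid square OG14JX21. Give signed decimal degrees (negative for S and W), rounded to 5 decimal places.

-25.03750, 102.76667

Field O=14, G=6: +14·20° lon, +6·10° lat → SW at lon 100°, lat -30°.
Square 1, 4: +1·2° lon, +4·1° lat → SW at lon 102°, lat -26°.
Subsquare j=9, x=23: +9·0.0833333° lon, +23·0.0416667° lat → SW at lon 102.75°, lat -25.0417°.
Extended square 2, 1: +2·0.00833333° lon, +1·0.00416667° lat → SW at lon 102.767°, lat -25.0375°.
latitude -25.03750, longitude 102.76667.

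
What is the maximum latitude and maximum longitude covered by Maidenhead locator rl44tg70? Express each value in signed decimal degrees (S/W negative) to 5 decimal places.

Field R=17, L=11: +17·20° lon, +11·10° lat → SW at lon 160°, lat 20°.
Square 4, 4: +4·2° lon, +4·1° lat → SW at lon 168°, lat 24°.
Subsquare t=19, g=6: +19·0.0833333° lon, +6·0.0416667° lat → SW at lon 169.583°, lat 24.25°.
Extended square 7, 0: +7·0.00833333° lon, +0·0.00416667° lat → SW at lon 169.642°, lat 24.25°.
Cell spans 0.00833333° lon × 0.00416667° lat. NE corner is SW corner plus one full cell.
latitude 24.25417, longitude 169.65000.

24.25417, 169.65000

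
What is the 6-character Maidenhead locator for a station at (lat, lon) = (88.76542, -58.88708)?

Offset from 180°W / 90°S: lon 121.1129°, lat 178.7654°.
Field: lon ⌊121.1129/20⌋ = 6 → G; lat ⌊178.7654/10⌋ = 17 → R.
Square: lon ⌊1.1129/2⌋ = 0; lat ⌊8.7654/1⌋ = 8.
Subsquare: lon ⌊1.1129/0.0833333⌋ = 13 → n; lat ⌊0.7654/0.0416667⌋ = 18 → s.

GR08ns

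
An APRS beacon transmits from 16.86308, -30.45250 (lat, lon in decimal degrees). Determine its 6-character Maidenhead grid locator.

HK46su

Shift to the Maidenhead origin (180°W, 90°S): lon 149.5475, lat 106.8631.
Field (20°×10°, letters A–R): 149.5475/20 → 7 → H, 106.8631/10 → 10 → K; chars HK.
Square (2°×1°, digits 0–9): 9.5475/2 → 4, 6.8631/1 → 6; chars 46.
Subsquare (5′×2.5′, letters a–x): 1.5475/0.0833333 → 18 → s, 0.8631/0.0416667 → 20 → u; chars su.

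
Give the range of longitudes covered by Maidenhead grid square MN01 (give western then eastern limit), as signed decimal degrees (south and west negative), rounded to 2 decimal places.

60.00, 62.00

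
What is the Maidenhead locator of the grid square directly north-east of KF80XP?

KF90aq

Longitude subsquare x = 23; +1 → 24, wraps to 0 = a, carry into square.
Longitude square 8; +1 → 9.
Latitude subsquare p = 15; +1 → 16 = q.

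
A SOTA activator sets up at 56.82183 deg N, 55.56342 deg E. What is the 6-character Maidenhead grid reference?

LO76st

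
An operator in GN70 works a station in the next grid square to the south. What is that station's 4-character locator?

Latitude square 0; −1 → -1, wraps to 9, carry into field.
Latitude field N = 13; −1 → 12 = M.
The longitude characters are unchanged.

GM79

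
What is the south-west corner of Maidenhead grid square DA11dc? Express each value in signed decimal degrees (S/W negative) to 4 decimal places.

-88.9167, -117.7500

Field D=3, A=0: +3·20° lon, +0·10° lat → SW at lon -120°, lat -90°.
Square 1, 1: +1·2° lon, +1·1° lat → SW at lon -118°, lat -89°.
Subsquare d=3, c=2: +3·0.0833333° lon, +2·0.0416667° lat → SW at lon -117.75°, lat -88.9167°.
latitude -88.9167, longitude -117.7500.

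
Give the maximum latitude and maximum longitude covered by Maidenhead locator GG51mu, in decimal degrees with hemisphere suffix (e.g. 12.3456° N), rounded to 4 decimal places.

Field G=6, G=6: +6·20° lon, +6·10° lat → SW at lon -60°, lat -30°.
Square 5, 1: +5·2° lon, +1·1° lat → SW at lon -50°, lat -29°.
Subsquare m=12, u=20: +12·0.0833333° lon, +20·0.0416667° lat → SW at lon -49°, lat -28.1667°.
Cell spans 0.0833333° lon × 0.0416667° lat. NE corner is SW corner plus one full cell.
latitude 28.1250° S, longitude 48.9167° W.

28.1250° S, 48.9167° W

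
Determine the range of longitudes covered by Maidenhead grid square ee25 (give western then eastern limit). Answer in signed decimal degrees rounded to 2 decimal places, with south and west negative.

Field E=4, E=4: +4·20° lon, +4·10° lat → SW at lon -100°, lat -50°.
Square 2, 5: +2·2° lon, +5·1° lat → SW at lon -96°, lat -45°.
Cell spans 2° lon × 1° lat.
west -96.00, east -94.00.

-96.00, -94.00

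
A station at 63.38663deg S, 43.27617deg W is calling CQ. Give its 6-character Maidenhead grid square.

Add 180° to longitude and 90° to latitude: 136.7238, 26.6134.
Field: 136.7238/20 → 6 → G, 26.6134/10 → 2 → C; chars GC.
Square: 16.7238/2 → 8, 6.6134/1 → 6; chars 86.
Subsquare: 0.7238/0.0833333 → 8 → i, 0.6134/0.0416667 → 14 → o; chars io.

GC86io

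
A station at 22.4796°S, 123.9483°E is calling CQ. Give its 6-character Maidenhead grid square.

Shift to the Maidenhead origin (180°W, 90°S): lon 303.9483, lat 67.5204.
Field: 303.9483/20 → 15 → P, 67.5204/10 → 6 → G; chars PG.
Square: 3.9483/2 → 1, 7.5204/1 → 7; chars 17.
Subsquare: 1.9483/0.0833333 → 23 → x, 0.5204/0.0416667 → 12 → m; chars xm.

PG17xm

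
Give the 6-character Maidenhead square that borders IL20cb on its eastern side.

Longitude subsquare c = 2; +1 → 3 = d.
The latitude characters are unchanged.

IL20db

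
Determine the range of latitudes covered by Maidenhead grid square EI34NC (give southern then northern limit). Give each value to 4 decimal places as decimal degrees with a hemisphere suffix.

5.9167° S, 5.8750° S

Field E=4, I=8: +4·20° lon, +8·10° lat → SW at lon -100°, lat -10°.
Square 3, 4: +3·2° lon, +4·1° lat → SW at lon -94°, lat -6°.
Subsquare n=13, c=2: +13·0.0833333° lon, +2·0.0416667° lat → SW at lon -92.9167°, lat -5.91667°.
Cell spans 0.0833333° lon × 0.0416667° lat.
south 5.9167° S, north 5.8750° S.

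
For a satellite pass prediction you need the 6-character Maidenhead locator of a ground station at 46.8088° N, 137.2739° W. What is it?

Add 180° to longitude and 90° to latitude: 42.7261, 136.8088.
Field: 42.7261/20 → 2 → C, 136.8088/10 → 13 → N; chars CN.
Square: 2.7261/2 → 1, 6.8088/1 → 6; chars 16.
Subsquare: 0.7261/0.0833333 → 8 → i, 0.8088/0.0416667 → 19 → t; chars it.

CN16it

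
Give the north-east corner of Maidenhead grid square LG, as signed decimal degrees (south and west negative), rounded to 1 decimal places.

-20.0, 60.0

Field L=11, G=6: +11·20° lon, +6·10° lat → SW at lon 40°, lat -30°.
Cell spans 20° lon × 10° lat. NE corner is SW corner plus one full cell.
latitude -20.0, longitude 60.0.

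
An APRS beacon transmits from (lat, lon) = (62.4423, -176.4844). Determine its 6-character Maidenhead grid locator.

AP12sk

Add 180° to longitude and 90° to latitude: 3.5156, 152.4423.
Field: lon ⌊3.5156/20⌋ = 0 → A; lat ⌊152.4423/10⌋ = 15 → P.
Square: lon ⌊3.5156/2⌋ = 1; lat ⌊2.4423/1⌋ = 2.
Subsquare: lon ⌊1.5156/0.0833333⌋ = 18 → s; lat ⌊0.4423/0.0416667⌋ = 10 → k.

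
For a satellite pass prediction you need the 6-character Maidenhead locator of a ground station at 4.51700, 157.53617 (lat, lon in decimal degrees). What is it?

QJ84sm

Add 180° to longitude and 90° to latitude: 337.5362, 94.5170.
Field: lon ⌊337.5362/20⌋ = 16 → Q; lat ⌊94.5170/10⌋ = 9 → J.
Square: lon ⌊17.5362/2⌋ = 8; lat ⌊4.5170/1⌋ = 4.
Subsquare: lon ⌊1.5362/0.0833333⌋ = 18 → s; lat ⌊0.5170/0.0416667⌋ = 12 → m.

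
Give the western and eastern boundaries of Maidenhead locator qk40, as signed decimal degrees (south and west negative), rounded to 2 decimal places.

148.00, 150.00

Field Q=16, K=10: +16·20° lon, +10·10° lat → SW at lon 140°, lat 10°.
Square 4, 0: +4·2° lon, +0·1° lat → SW at lon 148°, lat 10°.
Cell spans 2° lon × 1° lat.
west 148.00, east 150.00.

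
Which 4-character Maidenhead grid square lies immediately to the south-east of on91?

PN00

Longitude square 9; +1 → 10, wraps to 0, carry into field.
Longitude field O = 14; +1 → 15 = P.
Latitude square 1; −1 → 0.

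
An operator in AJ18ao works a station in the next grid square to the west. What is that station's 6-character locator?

AJ08xo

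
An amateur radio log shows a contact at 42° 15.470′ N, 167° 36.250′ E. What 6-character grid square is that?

RN32tg

Add 180° to longitude and 90° to latitude: 347.6042, 132.2578.
Field (20°×10°, letters A–R): 347.6042/20 → 17 → R, 132.2578/10 → 13 → N; chars RN.
Square (2°×1°, digits 0–9): 7.6042/2 → 3, 2.2578/1 → 2; chars 32.
Subsquare (5′×2.5′, letters a–x): 1.6042/0.0833333 → 19 → t, 0.2578/0.0416667 → 6 → g; chars tg.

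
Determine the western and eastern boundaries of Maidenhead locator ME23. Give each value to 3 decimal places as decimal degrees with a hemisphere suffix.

64.000° E, 66.000° E

Field M=12, E=4: +12·20° lon, +4·10° lat → SW at lon 60°, lat -50°.
Square 2, 3: +2·2° lon, +3·1° lat → SW at lon 64°, lat -47°.
Cell spans 2° lon × 1° lat.
west 64.000° E, east 66.000° E.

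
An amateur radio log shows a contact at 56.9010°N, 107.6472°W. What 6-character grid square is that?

DO66ev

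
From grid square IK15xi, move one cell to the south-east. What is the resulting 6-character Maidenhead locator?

IK25ah

Longitude subsquare x = 23; +1 → 24, wraps to 0 = a, carry into square.
Longitude square 1; +1 → 2.
Latitude subsquare i = 8; −1 → 7 = h.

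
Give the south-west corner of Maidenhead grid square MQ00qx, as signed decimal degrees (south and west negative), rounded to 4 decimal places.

70.9583, 61.3333

Field M=12, Q=16: +12·20° lon, +16·10° lat → SW at lon 60°, lat 70°.
Square 0, 0: +0·2° lon, +0·1° lat → SW at lon 60°, lat 70°.
Subsquare q=16, x=23: +16·0.0833333° lon, +23·0.0416667° lat → SW at lon 61.3333°, lat 70.9583°.
latitude 70.9583, longitude 61.3333.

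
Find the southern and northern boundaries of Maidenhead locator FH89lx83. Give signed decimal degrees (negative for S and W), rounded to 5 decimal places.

Field F=5, H=7: +5·20° lon, +7·10° lat → SW at lon -80°, lat -20°.
Square 8, 9: +8·2° lon, +9·1° lat → SW at lon -64°, lat -11°.
Subsquare l=11, x=23: +11·0.0833333° lon, +23·0.0416667° lat → SW at lon -63.0833°, lat -10.0417°.
Extended square 8, 3: +8·0.00833333° lon, +3·0.00416667° lat → SW at lon -63.0167°, lat -10.0292°.
Cell spans 0.00833333° lon × 0.00416667° lat.
south -10.02917, north -10.02500.

-10.02917, -10.02500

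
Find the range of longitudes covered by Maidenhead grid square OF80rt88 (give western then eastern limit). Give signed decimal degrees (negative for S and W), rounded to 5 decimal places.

117.48333, 117.49167

Field O=14, F=5: +14·20° lon, +5·10° lat → SW at lon 100°, lat -40°.
Square 8, 0: +8·2° lon, +0·1° lat → SW at lon 116°, lat -40°.
Subsquare r=17, t=19: +17·0.0833333° lon, +19·0.0416667° lat → SW at lon 117.417°, lat -39.2083°.
Extended square 8, 8: +8·0.00833333° lon, +8·0.00416667° lat → SW at lon 117.483°, lat -39.175°.
Cell spans 0.00833333° lon × 0.00416667° lat.
west 117.48333, east 117.49167.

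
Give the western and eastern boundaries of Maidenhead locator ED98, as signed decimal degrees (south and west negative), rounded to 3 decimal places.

Field E=4, D=3: +4·20° lon, +3·10° lat → SW at lon -100°, lat -60°.
Square 9, 8: +9·2° lon, +8·1° lat → SW at lon -82°, lat -52°.
Cell spans 2° lon × 1° lat.
west -82.000, east -80.000.

-82.000, -80.000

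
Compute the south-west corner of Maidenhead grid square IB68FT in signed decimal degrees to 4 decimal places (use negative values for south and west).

Field I=8, B=1: +8·20° lon, +1·10° lat → SW at lon -20°, lat -80°.
Square 6, 8: +6·2° lon, +8·1° lat → SW at lon -8°, lat -72°.
Subsquare f=5, t=19: +5·0.0833333° lon, +19·0.0416667° lat → SW at lon -7.58333°, lat -71.2083°.
latitude -71.2083, longitude -7.5833.

-71.2083, -7.5833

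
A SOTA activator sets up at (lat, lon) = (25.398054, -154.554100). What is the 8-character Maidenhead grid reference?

Add 180° to longitude and 90° to latitude: 25.44590, 115.39805.
Field: 25.44590/20 → 1 → B, 115.39805/10 → 11 → L; chars BL.
Square: 5.44590/2 → 2, 5.39805/1 → 5; chars 25.
Subsquare: 1.44590/0.0833333 → 17 → r, 0.39805/0.0416667 → 9 → j; chars rj.
Extended square: 0.02923/0.00833333 → 3, 0.02305/0.00416667 → 5; chars 35.

BL25rj35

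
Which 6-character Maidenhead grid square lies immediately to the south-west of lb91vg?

LB91uf

Longitude subsquare v = 21; −1 → 20 = u.
Latitude subsquare g = 6; −1 → 5 = f.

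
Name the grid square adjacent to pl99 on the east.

QL09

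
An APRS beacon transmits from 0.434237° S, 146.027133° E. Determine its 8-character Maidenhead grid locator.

Shift to the Maidenhead origin (180°W, 90°S): lon 326.02713, lat 89.56576.
Field: lon ⌊326.02713/20⌋ = 16 → Q; lat ⌊89.56576/10⌋ = 8 → I.
Square: lon ⌊6.02713/2⌋ = 3; lat ⌊9.56576/1⌋ = 9.
Subsquare: lon ⌊0.02713/0.0833333⌋ = 0 → a; lat ⌊0.56576/0.0416667⌋ = 13 → n.
Extended square: lon ⌊0.02713/0.00833333⌋ = 3; lat ⌊0.02410/0.00416667⌋ = 5.

QI39an35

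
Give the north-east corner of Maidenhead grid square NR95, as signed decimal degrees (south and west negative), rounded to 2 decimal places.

86.00, 100.00

Field N=13, R=17: +13·20° lon, +17·10° lat → SW at lon 80°, lat 80°.
Square 9, 5: +9·2° lon, +5·1° lat → SW at lon 98°, lat 85°.
Cell spans 2° lon × 1° lat. NE corner is SW corner plus one full cell.
latitude 86.00, longitude 100.00.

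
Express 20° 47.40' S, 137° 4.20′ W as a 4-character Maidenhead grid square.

CG19

Offset from 180°W / 90°S: lon 42.93°, lat 69.21°.
Field: lon ⌊42.93/20⌋ = 2 → C; lat ⌊69.21/10⌋ = 6 → G.
Square: lon ⌊2.93/2⌋ = 1; lat ⌊9.21/1⌋ = 9.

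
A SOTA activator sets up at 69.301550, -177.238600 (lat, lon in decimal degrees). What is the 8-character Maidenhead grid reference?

AP19jh12

Add 180° to longitude and 90° to latitude: 2.76140, 159.30155.
Field: 2.76140/20 → 0 → A, 159.30155/10 → 15 → P; chars AP.
Square: 2.76140/2 → 1, 9.30155/1 → 9; chars 19.
Subsquare: 0.76140/0.0833333 → 9 → j, 0.30155/0.0416667 → 7 → h; chars jh.
Extended square: 0.01140/0.00833333 → 1, 0.00988/0.00416667 → 2; chars 12.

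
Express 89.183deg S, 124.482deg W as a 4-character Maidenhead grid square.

CA70

Offset from 180°W / 90°S: lon 55.52°, lat 0.82°.
Field (20°×10°, letters A–R): 55.52/20 → 2 → C, 0.82/10 → 0 → A; chars CA.
Square (2°×1°, digits 0–9): 15.52/2 → 7, 0.82/1 → 0; chars 70.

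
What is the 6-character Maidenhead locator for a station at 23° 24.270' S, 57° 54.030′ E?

Shift to the Maidenhead origin (180°W, 90°S): lon 237.9005, lat 66.5955.
Field: 237.9005/20 → 11 → L, 66.5955/10 → 6 → G; chars LG.
Square: 17.9005/2 → 8, 6.5955/1 → 6; chars 86.
Subsquare: 1.9005/0.0833333 → 22 → w, 0.5955/0.0416667 → 14 → o; chars wo.

LG86wo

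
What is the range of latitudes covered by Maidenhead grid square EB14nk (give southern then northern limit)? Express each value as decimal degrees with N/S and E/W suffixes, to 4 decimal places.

Field E=4, B=1: +4·20° lon, +1·10° lat → SW at lon -100°, lat -80°.
Square 1, 4: +1·2° lon, +4·1° lat → SW at lon -98°, lat -76°.
Subsquare n=13, k=10: +13·0.0833333° lon, +10·0.0416667° lat → SW at lon -96.9167°, lat -75.5833°.
Cell spans 0.0833333° lon × 0.0416667° lat.
south 75.5833° S, north 75.5417° S.

75.5833° S, 75.5417° S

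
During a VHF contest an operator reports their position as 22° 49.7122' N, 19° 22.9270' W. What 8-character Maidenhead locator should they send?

Shift to the Maidenhead origin (180°W, 90°S): lon 160.61788, lat 112.82854.
Field (20°×10°, letters A–R): lon ⌊160.61788/20⌋ = 8 → I; lat ⌊112.82854/10⌋ = 11 → L.
Square (2°×1°, digits 0–9): lon ⌊0.61788/2⌋ = 0; lat ⌊2.82854/1⌋ = 2.
Subsquare (5′×2.5′, letters a–x): lon ⌊0.61788/0.0833333⌋ = 7 → h; lat ⌊0.82854/0.0416667⌋ = 19 → t.
Extended square (30″×15″, digits 0–9): lon ⌊0.03455/0.00833333⌋ = 4; lat ⌊0.03687/0.00416667⌋ = 8.

IL02ht48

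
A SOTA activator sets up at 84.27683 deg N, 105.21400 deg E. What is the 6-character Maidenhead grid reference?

OR24og

Shift to the Maidenhead origin (180°W, 90°S): lon 285.2140, lat 174.2768.
Field: 285.2140/20 → 14 → O, 174.2768/10 → 17 → R; chars OR.
Square: 5.2140/2 → 2, 4.2768/1 → 4; chars 24.
Subsquare: 1.2140/0.0833333 → 14 → o, 0.2768/0.0416667 → 6 → g; chars og.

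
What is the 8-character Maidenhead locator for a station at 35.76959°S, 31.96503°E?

KF54xf55

Shift to the Maidenhead origin (180°W, 90°S): lon 211.96503, lat 54.23041.
Field: 211.96503/20 → 10 → K, 54.23041/10 → 5 → F; chars KF.
Square: 11.96503/2 → 5, 4.23041/1 → 4; chars 54.
Subsquare: 1.96503/0.0833333 → 23 → x, 0.23041/0.0416667 → 5 → f; chars xf.
Extended square: 0.04836/0.00833333 → 5, 0.02208/0.00416667 → 5; chars 55.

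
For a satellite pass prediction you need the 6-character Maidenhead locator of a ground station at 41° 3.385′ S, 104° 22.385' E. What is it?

OE28ew

Add 180° to longitude and 90° to latitude: 284.3731, 48.9436.
Field (20°×10°, letters A–R): lon ⌊284.3731/20⌋ = 14 → O; lat ⌊48.9436/10⌋ = 4 → E.
Square (2°×1°, digits 0–9): lon ⌊4.3731/2⌋ = 2; lat ⌊8.9436/1⌋ = 8.
Subsquare (5′×2.5′, letters a–x): lon ⌊0.3731/0.0833333⌋ = 4 → e; lat ⌊0.9436/0.0416667⌋ = 22 → w.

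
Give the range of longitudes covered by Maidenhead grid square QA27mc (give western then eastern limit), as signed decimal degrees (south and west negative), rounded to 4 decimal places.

145.0000, 145.0833

Field Q=16, A=0: +16·20° lon, +0·10° lat → SW at lon 140°, lat -90°.
Square 2, 7: +2·2° lon, +7·1° lat → SW at lon 144°, lat -83°.
Subsquare m=12, c=2: +12·0.0833333° lon, +2·0.0416667° lat → SW at lon 145°, lat -82.9167°.
Cell spans 0.0833333° lon × 0.0416667° lat.
west 145.0000, east 145.0833.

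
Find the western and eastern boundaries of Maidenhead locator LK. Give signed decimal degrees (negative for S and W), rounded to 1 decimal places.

40.0, 60.0

Field L=11, K=10: +11·20° lon, +10·10° lat → SW at lon 40°, lat 10°.
Cell spans 20° lon × 10° lat.
west 40.0, east 60.0.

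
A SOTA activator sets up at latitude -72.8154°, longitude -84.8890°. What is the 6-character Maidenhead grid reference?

Offset from 180°W / 90°S: lon 95.1110°, lat 17.1846°.
Field: lon ⌊95.1110/20⌋ = 4 → E; lat ⌊17.1846/10⌋ = 1 → B.
Square: lon ⌊15.1110/2⌋ = 7; lat ⌊7.1846/1⌋ = 7.
Subsquare: lon ⌊1.1110/0.0833333⌋ = 13 → n; lat ⌊0.1846/0.0416667⌋ = 4 → e.

EB77ne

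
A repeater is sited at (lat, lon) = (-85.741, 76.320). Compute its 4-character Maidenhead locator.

MA84

Offset from 180°W / 90°S: lon 256.32°, lat 4.26°.
Field (20°×10°, letters A–R): lon ⌊256.32/20⌋ = 12 → M; lat ⌊4.26/10⌋ = 0 → A.
Square (2°×1°, digits 0–9): lon ⌊16.32/2⌋ = 8; lat ⌊4.26/1⌋ = 4.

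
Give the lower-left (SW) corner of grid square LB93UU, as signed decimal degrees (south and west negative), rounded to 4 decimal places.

-76.1667, 59.6667

Field L=11, B=1: +11·20° lon, +1·10° lat → SW at lon 40°, lat -80°.
Square 9, 3: +9·2° lon, +3·1° lat → SW at lon 58°, lat -77°.
Subsquare u=20, u=20: +20·0.0833333° lon, +20·0.0416667° lat → SW at lon 59.6667°, lat -76.1667°.
latitude -76.1667, longitude 59.6667.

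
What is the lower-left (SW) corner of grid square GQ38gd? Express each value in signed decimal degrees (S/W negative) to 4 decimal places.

Field G=6, Q=16: +6·20° lon, +16·10° lat → SW at lon -60°, lat 70°.
Square 3, 8: +3·2° lon, +8·1° lat → SW at lon -54°, lat 78°.
Subsquare g=6, d=3: +6·0.0833333° lon, +3·0.0416667° lat → SW at lon -53.5°, lat 78.125°.
latitude 78.1250, longitude -53.5000.

78.1250, -53.5000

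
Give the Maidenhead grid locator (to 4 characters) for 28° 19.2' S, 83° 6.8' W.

Add 180° to longitude and 90° to latitude: 96.89, 61.68.
Field: lon ⌊96.89/20⌋ = 4 → E; lat ⌊61.68/10⌋ = 6 → G.
Square: lon ⌊16.89/2⌋ = 8; lat ⌊1.68/1⌋ = 1.

EG81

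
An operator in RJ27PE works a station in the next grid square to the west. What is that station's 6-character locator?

RJ27oe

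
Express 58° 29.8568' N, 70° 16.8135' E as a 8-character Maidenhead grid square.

Shift to the Maidenhead origin (180°W, 90°S): lon 250.28023, lat 148.49761.
Field (20°×10°, letters A–R): 250.28023/20 → 12 → M, 148.49761/10 → 14 → O; chars MO.
Square (2°×1°, digits 0–9): 10.28023/2 → 5, 8.49761/1 → 8; chars 58.
Subsquare (5′×2.5′, letters a–x): 0.28023/0.0833333 → 3 → d, 0.49761/0.0416667 → 11 → l; chars dl.
Extended square (30″×15″, digits 0–9): 0.03023/0.00833333 → 3, 0.03928/0.00416667 → 9; chars 39.

MO58dl39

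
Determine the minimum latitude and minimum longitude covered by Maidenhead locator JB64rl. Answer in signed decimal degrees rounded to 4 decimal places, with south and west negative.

-75.5417, 13.4167

Field J=9, B=1: +9·20° lon, +1·10° lat → SW at lon 0°, lat -80°.
Square 6, 4: +6·2° lon, +4·1° lat → SW at lon 12°, lat -76°.
Subsquare r=17, l=11: +17·0.0833333° lon, +11·0.0416667° lat → SW at lon 13.4167°, lat -75.5417°.
latitude -75.5417, longitude 13.4167.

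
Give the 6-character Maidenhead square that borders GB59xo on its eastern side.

GB69ao

Longitude subsquare x = 23; +1 → 24, wraps to 0 = a, carry into square.
Longitude square 5; +1 → 6.
The latitude characters are unchanged.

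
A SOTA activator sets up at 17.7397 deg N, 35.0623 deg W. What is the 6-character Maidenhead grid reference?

HK27lr

Add 180° to longitude and 90° to latitude: 144.9377, 107.7397.
Field (20°×10°, letters A–R): 144.9377/20 → 7 → H, 107.7397/10 → 10 → K; chars HK.
Square (2°×1°, digits 0–9): 4.9377/2 → 2, 7.7397/1 → 7; chars 27.
Subsquare (5′×2.5′, letters a–x): 0.9377/0.0833333 → 11 → l, 0.7397/0.0416667 → 17 → r; chars lr.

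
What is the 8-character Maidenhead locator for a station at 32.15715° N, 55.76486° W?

GM22cd87

Offset from 180°W / 90°S: lon 124.23514°, lat 122.15715°.
Field: 124.23514/20 → 6 → G, 122.15715/10 → 12 → M; chars GM.
Square: 4.23514/2 → 2, 2.15715/1 → 2; chars 22.
Subsquare: 0.23514/0.0833333 → 2 → c, 0.15715/0.0416667 → 3 → d; chars cd.
Extended square: 0.06847/0.00833333 → 8, 0.03215/0.00416667 → 7; chars 87.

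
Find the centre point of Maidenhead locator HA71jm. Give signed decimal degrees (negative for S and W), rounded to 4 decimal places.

-88.4792, -25.2083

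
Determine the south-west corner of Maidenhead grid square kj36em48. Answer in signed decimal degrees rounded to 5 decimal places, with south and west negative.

6.53333, 26.36667

Field K=10, J=9: +10·20° lon, +9·10° lat → SW at lon 20°, lat 0°.
Square 3, 6: +3·2° lon, +6·1° lat → SW at lon 26°, lat 6°.
Subsquare e=4, m=12: +4·0.0833333° lon, +12·0.0416667° lat → SW at lon 26.3333°, lat 6.5°.
Extended square 4, 8: +4·0.00833333° lon, +8·0.00416667° lat → SW at lon 26.3667°, lat 6.53333°.
latitude 6.53333, longitude 26.36667.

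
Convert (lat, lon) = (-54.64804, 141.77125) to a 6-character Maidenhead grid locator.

Shift to the Maidenhead origin (180°W, 90°S): lon 321.7713, lat 35.3520.
Field: 321.7713/20 → 16 → Q, 35.3520/10 → 3 → D; chars QD.
Square: 1.7713/2 → 0, 5.3520/1 → 5; chars 05.
Subsquare: 1.7713/0.0833333 → 21 → v, 0.3520/0.0416667 → 8 → i; chars vi.

QD05vi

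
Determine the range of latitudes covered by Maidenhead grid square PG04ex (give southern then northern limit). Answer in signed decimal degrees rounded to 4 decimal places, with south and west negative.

-25.0417, -25.0000

Field P=15, G=6: +15·20° lon, +6·10° lat → SW at lon 120°, lat -30°.
Square 0, 4: +0·2° lon, +4·1° lat → SW at lon 120°, lat -26°.
Subsquare e=4, x=23: +4·0.0833333° lon, +23·0.0416667° lat → SW at lon 120.333°, lat -25.0417°.
Cell spans 0.0833333° lon × 0.0416667° lat.
south -25.0417, north -25.0000.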